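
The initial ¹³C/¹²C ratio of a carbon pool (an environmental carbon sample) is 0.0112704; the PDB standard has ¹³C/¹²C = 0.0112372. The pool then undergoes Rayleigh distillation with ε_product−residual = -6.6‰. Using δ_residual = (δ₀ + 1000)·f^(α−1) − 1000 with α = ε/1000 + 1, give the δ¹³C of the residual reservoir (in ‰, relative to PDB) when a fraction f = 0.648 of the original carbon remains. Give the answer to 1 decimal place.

5.8‰

δ₀ = (0.0112704/0.0112372 − 1)×1000 = (1.002954 − 1)×1000 = 2.954‰
α − 1 = ε/1000 = -0.0066
f^(α−1) = 0.648^(-0.0066) = 1.002868
δ_res = (2.954 + 1000) × 1.002868 − 1000 = 1005.831 − 1000 = 5.83‰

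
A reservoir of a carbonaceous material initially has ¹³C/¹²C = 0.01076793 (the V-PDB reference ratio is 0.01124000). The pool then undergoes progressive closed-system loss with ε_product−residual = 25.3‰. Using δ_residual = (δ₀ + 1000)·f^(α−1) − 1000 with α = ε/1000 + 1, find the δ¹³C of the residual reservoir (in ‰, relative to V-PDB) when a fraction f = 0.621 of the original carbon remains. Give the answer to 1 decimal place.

δ₀ = (0.01076793/0.01124000 − 1)×1000 = (0.958001 − 1)×1000 = -41.999‰
α − 1 = ε/1000 = 0.0253
f^(α−1) = 0.621^(0.0253) = 0.988019
δ_res = (-41.999 + 1000) × 0.988019 − 1000 = 946.523 − 1000 = -53.48‰

-53.5‰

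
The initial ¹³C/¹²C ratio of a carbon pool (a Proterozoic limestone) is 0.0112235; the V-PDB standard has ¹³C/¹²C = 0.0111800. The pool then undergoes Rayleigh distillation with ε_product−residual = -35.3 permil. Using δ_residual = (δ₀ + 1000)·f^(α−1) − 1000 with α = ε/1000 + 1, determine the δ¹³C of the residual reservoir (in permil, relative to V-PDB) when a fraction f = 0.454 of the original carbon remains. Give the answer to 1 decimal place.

δ₀ = (0.0112235/0.0111800 − 1)×1000 = (1.003891 − 1)×1000 = 3.891 permil
α − 1 = ε/1000 = -0.0353
f^(α−1) = 0.454^(-0.0353) = 1.028267
δ_res = (3.891 + 1000) × 1.028267 − 1000 = 1032.268 − 1000 = 32.27 permil

32.3 permil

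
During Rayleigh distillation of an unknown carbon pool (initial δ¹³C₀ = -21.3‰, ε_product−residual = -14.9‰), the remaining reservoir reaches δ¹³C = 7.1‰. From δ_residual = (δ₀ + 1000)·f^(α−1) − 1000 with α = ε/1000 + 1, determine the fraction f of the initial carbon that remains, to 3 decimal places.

0.147

α − 1 = ε/1000 = -0.0149
(δ_res + 1000)/(δ₀ + 1000) = (7.1 + 1000)/(-21.3 + 1000) = 1007.1/978.7 = 1.029018
f = 1.029018^(1/-0.0149) = exp(ln(1.029018)/-0.0149) = exp(0.02861/-0.0149)
f = exp(-1.9198) = 0.1466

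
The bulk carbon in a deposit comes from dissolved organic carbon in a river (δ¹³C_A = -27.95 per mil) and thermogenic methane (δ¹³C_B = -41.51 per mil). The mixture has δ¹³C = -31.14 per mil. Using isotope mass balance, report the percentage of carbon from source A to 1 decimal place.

δ_mix = f_A·δ_A + (1 − f_A)·δ_B  ⇒  f_A = (δ_mix − δ_B)/(δ_A − δ_B)
f_A = (-31.14 − (-41.51)) / (-27.95 − (-41.51))
f_A = 10.37 / 13.56 = 0.7647

76.5%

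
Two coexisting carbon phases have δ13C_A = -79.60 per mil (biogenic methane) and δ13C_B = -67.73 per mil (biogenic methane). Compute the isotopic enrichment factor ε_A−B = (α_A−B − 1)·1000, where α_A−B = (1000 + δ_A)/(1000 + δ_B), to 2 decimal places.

-12.73 per mil

α_A−B = (1000 + -79.60) / (1000 + -67.73) = 920.40 / 932.27 = 0.987268
ε_A−B = (0.987268 − 1) × 1000 = -12.732 per mil
(The approximation ε ≈ δ_A − δ_B would give -11.87 per mil.)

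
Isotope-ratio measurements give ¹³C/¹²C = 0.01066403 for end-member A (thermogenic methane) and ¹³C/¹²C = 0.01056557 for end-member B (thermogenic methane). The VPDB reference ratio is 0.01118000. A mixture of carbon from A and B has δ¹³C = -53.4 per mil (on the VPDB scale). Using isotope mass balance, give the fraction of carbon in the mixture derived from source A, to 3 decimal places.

0.177

δ_A = (0.01066403/0.01118000 − 1)×1000 = (0.953849 − 1)×1000 = -46.151 per mil
δ_B = (0.01056557/0.01118000 − 1)×1000 = (0.945042 − 1)×1000 = -54.958 per mil
f_A = (δ_mix − δ_B)/(δ_A − δ_B) = (-53.4 − (-54.958))/(-46.151 − (-54.958))
f_A = 1.558 / 8.807 = 0.1769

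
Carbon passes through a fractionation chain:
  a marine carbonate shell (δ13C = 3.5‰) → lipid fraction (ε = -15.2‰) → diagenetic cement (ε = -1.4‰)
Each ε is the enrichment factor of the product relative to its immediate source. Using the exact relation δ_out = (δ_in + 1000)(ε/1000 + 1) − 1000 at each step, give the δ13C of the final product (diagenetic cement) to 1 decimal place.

-13.1‰

step 1: δ = (3.50 + 1000)·(-15.2/1000 + 1) − 1000 = -11.75‰
step 2: δ = (-11.75 + 1000)·(-1.4/1000 + 1) − 1000 = -13.14‰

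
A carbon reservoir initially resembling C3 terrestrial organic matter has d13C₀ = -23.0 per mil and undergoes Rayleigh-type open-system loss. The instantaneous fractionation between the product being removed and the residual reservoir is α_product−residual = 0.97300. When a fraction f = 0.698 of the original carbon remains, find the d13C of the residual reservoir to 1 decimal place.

Rayleigh residual: δ_res = (δ₀ + 1000)·f^(α−1) − 1000
α − 1 = -0.02700
f^(α−1) = 0.698^(-0.02700) = 1.009755
δ_res = (-23.0 + 1000) × 1.009755 − 1000 = 986.530 − 1000 = -13.47 per mil

-13.5 per mil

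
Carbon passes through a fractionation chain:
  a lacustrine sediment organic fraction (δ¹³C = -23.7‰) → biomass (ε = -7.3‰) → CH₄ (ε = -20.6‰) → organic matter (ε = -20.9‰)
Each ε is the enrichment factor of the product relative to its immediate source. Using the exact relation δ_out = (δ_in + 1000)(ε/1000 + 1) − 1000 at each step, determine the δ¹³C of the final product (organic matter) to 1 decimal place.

-70.6‰

step 1: δ = (-23.70 + 1000)·(-7.3/1000 + 1) − 1000 = -30.83‰
step 2: δ = (-30.83 + 1000)·(-20.6/1000 + 1) − 1000 = -50.79‰
step 3: δ = (-50.79 + 1000)·(-20.9/1000 + 1) − 1000 = -70.63‰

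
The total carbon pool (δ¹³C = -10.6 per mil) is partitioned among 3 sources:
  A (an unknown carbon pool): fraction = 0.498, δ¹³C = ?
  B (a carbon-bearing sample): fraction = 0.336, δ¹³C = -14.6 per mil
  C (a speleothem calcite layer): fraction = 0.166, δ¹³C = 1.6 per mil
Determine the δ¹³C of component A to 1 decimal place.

-12.0 per mil

Isotope mass balance: δ_bulk = Σ fᵢ·δᵢ.
-10.6 = 0.498×δ_A + 0.336×(-14.6) + 0.166×(1.6)
0.498·δ_A = -10.6 − (-4.640) = -5.960
δ_A = -5.960 / 0.498 = -11.97 per mil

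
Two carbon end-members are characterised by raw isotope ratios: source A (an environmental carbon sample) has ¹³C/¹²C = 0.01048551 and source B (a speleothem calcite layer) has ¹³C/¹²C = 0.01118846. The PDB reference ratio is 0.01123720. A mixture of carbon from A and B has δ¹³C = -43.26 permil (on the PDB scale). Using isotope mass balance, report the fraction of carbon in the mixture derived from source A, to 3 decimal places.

0.622

δ_A = (0.01048551/0.01123720 − 1)×1000 = (0.933107 − 1)×1000 = -66.893 permil
δ_B = (0.01118846/0.01123720 − 1)×1000 = (0.995663 − 1)×1000 = -4.337 permil
f_A = (δ_mix − δ_B)/(δ_A − δ_B) = (-43.26 − (-4.337))/(-66.893 − (-4.337))
f_A = -38.923 / -62.556 = 0.6222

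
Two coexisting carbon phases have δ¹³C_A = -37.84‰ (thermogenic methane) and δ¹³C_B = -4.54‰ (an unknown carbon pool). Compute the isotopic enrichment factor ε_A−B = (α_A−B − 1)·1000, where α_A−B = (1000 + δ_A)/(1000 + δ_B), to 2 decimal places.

-33.45‰

α_A−B = (1000 + -37.84) / (1000 + -4.54) = 962.16 / 995.46 = 0.966548
ε_A−B = (0.966548 − 1) × 1000 = -33.452‰
(The approximation ε ≈ δ_A − δ_B would give -33.30‰.)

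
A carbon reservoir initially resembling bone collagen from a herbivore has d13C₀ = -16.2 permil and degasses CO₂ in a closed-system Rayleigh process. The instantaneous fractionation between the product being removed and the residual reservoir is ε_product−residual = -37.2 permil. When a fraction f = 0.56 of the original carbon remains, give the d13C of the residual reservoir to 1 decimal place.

5.3 permil

Rayleigh residual: δ_res = (δ₀ + 1000)·f^(α−1) − 1000
α = ε/1000 + 1 = 0.96280, so α − 1 = -0.03720
f^(α−1) = 0.56^(-0.03720) = 1.021804
δ_res = (-16.2 + 1000) × 1.021804 − 1000 = 1005.250 − 1000 = 5.25 permil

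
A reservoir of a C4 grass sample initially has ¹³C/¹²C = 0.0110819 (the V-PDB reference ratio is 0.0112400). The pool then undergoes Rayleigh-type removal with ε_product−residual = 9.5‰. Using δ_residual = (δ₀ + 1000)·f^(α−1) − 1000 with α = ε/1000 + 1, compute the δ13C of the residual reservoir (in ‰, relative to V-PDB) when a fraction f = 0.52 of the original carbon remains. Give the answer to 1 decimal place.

-20.2‰

δ₀ = (0.0110819/0.0112400 − 1)×1000 = (0.985934 − 1)×1000 = -14.066‰
α − 1 = ε/1000 = 0.0095
f^(α−1) = 0.52^(0.0095) = 0.993807
δ_res = (-14.066 + 1000) × 0.993807 − 1000 = 979.828 − 1000 = -20.17‰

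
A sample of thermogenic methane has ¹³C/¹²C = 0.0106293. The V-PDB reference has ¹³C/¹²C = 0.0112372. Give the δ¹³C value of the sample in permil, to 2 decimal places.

-54.10 permil

δ¹³C = (R_sample / R_standard − 1) × 1000
R_sample / R_standard = 0.0106293 / 0.0112372 = 0.945903
δ¹³C = (0.945903 − 1) × 1000 = -54.097 permil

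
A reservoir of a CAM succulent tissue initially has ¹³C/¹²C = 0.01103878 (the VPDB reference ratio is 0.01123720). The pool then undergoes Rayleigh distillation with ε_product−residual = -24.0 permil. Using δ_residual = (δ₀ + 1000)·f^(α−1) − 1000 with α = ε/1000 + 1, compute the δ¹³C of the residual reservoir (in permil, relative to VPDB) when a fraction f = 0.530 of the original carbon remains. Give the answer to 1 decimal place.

δ₀ = (0.01103878/0.01123720 − 1)×1000 = (0.982343 − 1)×1000 = -17.657 permil
α − 1 = ε/1000 = -0.0240
f^(α−1) = 0.530^(-0.0240) = 1.015354
δ_res = (-17.657 + 1000) × 1.015354 − 1000 = 997.425 − 1000 = -2.57 permil

-2.6 permil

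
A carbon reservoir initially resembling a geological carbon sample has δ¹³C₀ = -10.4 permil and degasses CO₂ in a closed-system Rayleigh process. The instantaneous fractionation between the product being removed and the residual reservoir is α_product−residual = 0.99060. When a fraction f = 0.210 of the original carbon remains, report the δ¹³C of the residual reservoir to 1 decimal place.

4.2 permil

Rayleigh residual: δ_res = (δ₀ + 1000)·f^(α−1) − 1000
α − 1 = -0.00940
f^(α−1) = 0.210^(-0.00940) = 1.014778
δ_res = (-10.4 + 1000) × 1.014778 − 1000 = 1004.225 − 1000 = 4.22 permil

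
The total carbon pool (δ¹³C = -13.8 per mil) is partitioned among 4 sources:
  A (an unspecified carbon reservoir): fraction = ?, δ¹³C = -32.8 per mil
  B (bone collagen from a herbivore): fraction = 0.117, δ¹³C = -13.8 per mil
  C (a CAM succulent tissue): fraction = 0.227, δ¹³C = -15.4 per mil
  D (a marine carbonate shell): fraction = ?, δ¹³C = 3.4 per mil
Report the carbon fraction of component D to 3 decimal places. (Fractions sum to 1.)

Let f_D and f_A be the unknown fractions; fractions sum to 1 so f_D + f_A = 0.656.
Mass balance: Σ fᵢ·δᵢ = δ_bulk ⇒ f_D·(3.4) + f_A·(-32.8) = -13.8 − (-5.110) = -8.690
Substitute f_A = 0.656 − f_D:
f_D·(3.4 − -32.8) = -8.690 − 0.656×(-32.8) = 12.827
f_D = 12.827 / 36.2 = 0.3543

0.354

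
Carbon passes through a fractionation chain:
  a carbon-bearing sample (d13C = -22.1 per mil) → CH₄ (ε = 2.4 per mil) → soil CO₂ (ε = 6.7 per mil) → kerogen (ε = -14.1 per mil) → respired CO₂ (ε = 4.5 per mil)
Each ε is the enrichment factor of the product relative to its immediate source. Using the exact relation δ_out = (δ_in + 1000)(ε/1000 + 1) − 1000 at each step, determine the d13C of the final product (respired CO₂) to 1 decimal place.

-22.7 per mil

step 1: δ = (-22.10 + 1000)·(2.4/1000 + 1) − 1000 = -19.75 per mil
step 2: δ = (-19.75 + 1000)·(6.7/1000 + 1) − 1000 = -13.19 per mil
step 3: δ = (-13.19 + 1000)·(-14.1/1000 + 1) − 1000 = -27.10 per mil
step 4: δ = (-27.10 + 1000)·(4.5/1000 + 1) − 1000 = -22.72 per mil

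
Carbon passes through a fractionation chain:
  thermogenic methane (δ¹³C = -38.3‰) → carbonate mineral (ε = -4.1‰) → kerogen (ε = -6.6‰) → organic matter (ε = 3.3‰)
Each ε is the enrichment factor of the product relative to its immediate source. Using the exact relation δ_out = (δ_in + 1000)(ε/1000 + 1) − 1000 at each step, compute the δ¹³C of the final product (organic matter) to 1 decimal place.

step 1: δ = (-38.30 + 1000)·(-4.1/1000 + 1) − 1000 = -42.24‰
step 2: δ = (-42.24 + 1000)·(-6.6/1000 + 1) − 1000 = -48.56‰
step 3: δ = (-48.56 + 1000)·(3.3/1000 + 1) − 1000 = -45.42‰

-45.4‰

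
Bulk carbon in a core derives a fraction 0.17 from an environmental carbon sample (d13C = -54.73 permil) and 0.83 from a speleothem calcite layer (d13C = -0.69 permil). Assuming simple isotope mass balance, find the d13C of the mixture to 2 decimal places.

-9.88 permil

δ_mix = f_A·δ_A + f_B·δ_B
δ_mix = 0.17 × (-54.73) + 0.83 × (-0.69)
δ_mix = -9.304 + -0.573 = -9.877 permil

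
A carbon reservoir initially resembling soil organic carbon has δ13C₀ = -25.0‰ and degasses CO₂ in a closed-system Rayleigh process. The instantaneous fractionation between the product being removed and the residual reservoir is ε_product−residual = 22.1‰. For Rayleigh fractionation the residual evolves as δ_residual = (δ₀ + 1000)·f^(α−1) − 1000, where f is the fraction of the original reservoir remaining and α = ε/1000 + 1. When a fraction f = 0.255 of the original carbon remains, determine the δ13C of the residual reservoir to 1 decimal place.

-54.0‰

Rayleigh residual: δ_res = (δ₀ + 1000)·f^(α−1) − 1000
α = ε/1000 + 1 = 1.02210, so α − 1 = 0.02210
f^(α−1) = 0.255^(0.02210) = 0.970252
δ_res = (-25.0 + 1000) × 0.970252 − 1000 = 945.996 − 1000 = -54.00‰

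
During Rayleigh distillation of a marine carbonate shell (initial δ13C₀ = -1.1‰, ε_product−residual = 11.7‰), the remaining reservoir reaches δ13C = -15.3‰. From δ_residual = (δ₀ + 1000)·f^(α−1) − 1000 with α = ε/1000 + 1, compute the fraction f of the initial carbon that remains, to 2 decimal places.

0.29

α − 1 = ε/1000 = 0.0117
(δ_res + 1000)/(δ₀ + 1000) = (-15.3 + 1000)/(-1.1 + 1000) = 984.7/998.9 = 0.985784
f = 0.985784^(1/0.0117) = exp(ln(0.985784)/0.0117) = exp(-0.01432/0.0117)
f = exp(-1.2237) = 0.2941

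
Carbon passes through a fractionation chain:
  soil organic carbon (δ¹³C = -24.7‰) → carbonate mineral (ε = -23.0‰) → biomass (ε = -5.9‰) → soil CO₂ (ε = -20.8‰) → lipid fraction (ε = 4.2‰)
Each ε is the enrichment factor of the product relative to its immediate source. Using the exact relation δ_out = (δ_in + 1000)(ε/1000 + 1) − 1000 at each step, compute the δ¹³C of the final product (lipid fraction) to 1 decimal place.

-68.6‰

step 1: δ = (-24.70 + 1000)·(-23.0/1000 + 1) − 1000 = -47.13‰
step 2: δ = (-47.13 + 1000)·(-5.9/1000 + 1) − 1000 = -52.75‰
step 3: δ = (-52.75 + 1000)·(-20.8/1000 + 1) − 1000 = -72.46‰
step 4: δ = (-72.46 + 1000)·(4.2/1000 + 1) − 1000 = -68.56‰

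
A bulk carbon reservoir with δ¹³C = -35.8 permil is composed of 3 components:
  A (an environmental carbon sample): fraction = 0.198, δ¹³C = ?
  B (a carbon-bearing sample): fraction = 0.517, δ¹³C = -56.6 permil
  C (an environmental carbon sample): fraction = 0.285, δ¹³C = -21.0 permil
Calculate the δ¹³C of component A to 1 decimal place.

-2.8 permil

Isotope mass balance: δ_bulk = Σ fᵢ·δᵢ.
-35.8 = 0.198×δ_A + 0.517×(-56.6) + 0.285×(-21.0)
0.198·δ_A = -35.8 − (-35.247) = -0.553
δ_A = -0.553 / 0.198 = -2.79 permil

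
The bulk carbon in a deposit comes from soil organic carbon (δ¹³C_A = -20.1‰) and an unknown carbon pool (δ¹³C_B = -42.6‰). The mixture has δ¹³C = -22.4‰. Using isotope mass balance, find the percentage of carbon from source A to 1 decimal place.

89.8%

δ_mix = f_A·δ_A + (1 − f_A)·δ_B  ⇒  f_A = (δ_mix − δ_B)/(δ_A − δ_B)
f_A = (-22.4 − (-42.6)) / (-20.1 − (-42.6))
f_A = 20.2 / 22.5 = 0.8978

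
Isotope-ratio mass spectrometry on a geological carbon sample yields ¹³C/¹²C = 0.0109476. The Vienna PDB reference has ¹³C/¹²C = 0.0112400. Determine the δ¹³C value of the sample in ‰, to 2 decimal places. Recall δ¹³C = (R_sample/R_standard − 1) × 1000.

-26.01‰

δ¹³C = (R_sample / R_standard − 1) × 1000
R_sample / R_standard = 0.0109476 / 0.0112400 = 0.973986
δ¹³C = (0.973986 − 1) × 1000 = -26.014‰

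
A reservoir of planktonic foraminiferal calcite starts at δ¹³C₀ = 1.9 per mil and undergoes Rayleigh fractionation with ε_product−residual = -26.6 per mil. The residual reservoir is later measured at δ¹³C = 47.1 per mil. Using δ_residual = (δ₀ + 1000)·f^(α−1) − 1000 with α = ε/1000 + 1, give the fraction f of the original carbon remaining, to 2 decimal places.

α − 1 = ε/1000 = -0.0266
(δ_res + 1000)/(δ₀ + 1000) = (47.1 + 1000)/(1.9 + 1000) = 1047.1/1001.9 = 1.045114
f = 1.045114^(1/-0.0266) = exp(ln(1.045114)/-0.0266) = exp(0.04413/-0.0266)
f = exp(-1.6589) = 0.1904

0.19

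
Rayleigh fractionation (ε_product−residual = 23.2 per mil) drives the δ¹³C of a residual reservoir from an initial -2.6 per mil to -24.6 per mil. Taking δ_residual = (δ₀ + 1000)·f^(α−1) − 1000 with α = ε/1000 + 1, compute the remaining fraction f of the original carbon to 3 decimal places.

α − 1 = ε/1000 = 0.0232
(δ_res + 1000)/(δ₀ + 1000) = (-24.6 + 1000)/(-2.6 + 1000) = 975.4/997.4 = 0.977943
f = 0.977943^(1/0.0232) = exp(ln(0.977943)/0.0232) = exp(-0.02230/0.0232)
f = exp(-0.9614) = 0.3824

0.382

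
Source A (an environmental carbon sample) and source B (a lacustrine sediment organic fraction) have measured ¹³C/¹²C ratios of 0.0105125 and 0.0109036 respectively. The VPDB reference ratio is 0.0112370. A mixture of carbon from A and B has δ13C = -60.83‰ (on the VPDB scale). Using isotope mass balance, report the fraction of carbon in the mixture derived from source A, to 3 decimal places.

δ_A = (0.0105125/0.0112370 − 1)×1000 = (0.935525 − 1)×1000 = -64.475‰
δ_B = (0.0109036/0.0112370 − 1)×1000 = (0.970330 − 1)×1000 = -29.670‰
f_A = (δ_mix − δ_B)/(δ_A − δ_B) = (-60.83 − (-29.670))/(-64.475 − (-29.670))
f_A = -31.160 / -34.805 = 0.8953

0.895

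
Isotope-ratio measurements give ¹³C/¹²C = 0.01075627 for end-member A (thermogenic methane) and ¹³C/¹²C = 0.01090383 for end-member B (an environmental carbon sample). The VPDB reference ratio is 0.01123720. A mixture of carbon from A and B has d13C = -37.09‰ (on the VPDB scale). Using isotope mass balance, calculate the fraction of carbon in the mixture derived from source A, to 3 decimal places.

δ_A = (0.01075627/0.01123720 − 1)×1000 = (0.957202 − 1)×1000 = -42.798‰
δ_B = (0.01090383/0.01123720 − 1)×1000 = (0.970333 − 1)×1000 = -29.667‰
f_A = (δ_mix − δ_B)/(δ_A − δ_B) = (-37.09 − (-29.667))/(-42.798 − (-29.667))
f_A = -7.423 / -13.131 = 0.5653

0.565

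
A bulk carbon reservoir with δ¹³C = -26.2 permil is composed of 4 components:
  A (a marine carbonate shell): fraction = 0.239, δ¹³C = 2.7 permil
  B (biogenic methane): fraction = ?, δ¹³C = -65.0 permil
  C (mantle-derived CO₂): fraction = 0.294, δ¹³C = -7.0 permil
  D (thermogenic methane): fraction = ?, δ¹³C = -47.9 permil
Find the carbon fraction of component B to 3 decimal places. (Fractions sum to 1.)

Let f_B and f_D be the unknown fractions; fractions sum to 1 so f_B + f_D = 0.467.
Mass balance: Σ fᵢ·δᵢ = δ_bulk ⇒ f_B·(-65.0) + f_D·(-47.9) = -26.2 − (-1.413) = -24.787
Substitute f_D = 0.467 − f_B:
f_B·(-65.0 − -47.9) = -24.787 − 0.467×(-47.9) = -2.418
f_B = -2.418 / -17.1 = 0.1414

0.141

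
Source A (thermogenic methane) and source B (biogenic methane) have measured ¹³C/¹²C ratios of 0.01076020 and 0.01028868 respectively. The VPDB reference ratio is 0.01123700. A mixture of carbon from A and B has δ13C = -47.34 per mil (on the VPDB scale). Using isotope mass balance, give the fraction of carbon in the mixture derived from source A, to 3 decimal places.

δ_A = (0.01076020/0.01123700 − 1)×1000 = (0.957569 − 1)×1000 = -42.431 per mil
δ_B = (0.01028868/0.01123700 − 1)×1000 = (0.915607 − 1)×1000 = -84.393 per mil
f_A = (δ_mix − δ_B)/(δ_A − δ_B) = (-47.34 − (-84.393))/(-42.431 − (-84.393))
f_A = 37.053 / 41.961 = 0.8830

0.883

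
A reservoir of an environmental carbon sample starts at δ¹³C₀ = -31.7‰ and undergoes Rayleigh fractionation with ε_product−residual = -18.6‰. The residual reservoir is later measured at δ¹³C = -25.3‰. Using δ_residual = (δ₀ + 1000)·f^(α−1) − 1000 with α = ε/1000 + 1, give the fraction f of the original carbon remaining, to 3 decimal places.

0.702

α − 1 = ε/1000 = -0.0186
(δ_res + 1000)/(δ₀ + 1000) = (-25.3 + 1000)/(-31.7 + 1000) = 974.7/968.3 = 1.006610
f = 1.006610^(1/-0.0186) = exp(ln(1.006610)/-0.0186) = exp(0.00659/-0.0186)
f = exp(-0.3542) = 0.7017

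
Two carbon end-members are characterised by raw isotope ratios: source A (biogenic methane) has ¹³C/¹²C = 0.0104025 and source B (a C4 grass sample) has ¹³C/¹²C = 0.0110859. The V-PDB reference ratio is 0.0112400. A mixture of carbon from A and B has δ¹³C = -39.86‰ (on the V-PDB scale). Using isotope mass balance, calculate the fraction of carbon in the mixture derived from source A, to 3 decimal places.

δ_A = (0.0104025/0.0112400 − 1)×1000 = (0.925489 − 1)×1000 = -74.511‰
δ_B = (0.0110859/0.0112400 − 1)×1000 = (0.986290 − 1)×1000 = -13.710‰
f_A = (δ_mix − δ_B)/(δ_A − δ_B) = (-39.86 − (-13.710))/(-74.511 − (-13.710))
f_A = -26.150 / -60.801 = 0.4301

0.430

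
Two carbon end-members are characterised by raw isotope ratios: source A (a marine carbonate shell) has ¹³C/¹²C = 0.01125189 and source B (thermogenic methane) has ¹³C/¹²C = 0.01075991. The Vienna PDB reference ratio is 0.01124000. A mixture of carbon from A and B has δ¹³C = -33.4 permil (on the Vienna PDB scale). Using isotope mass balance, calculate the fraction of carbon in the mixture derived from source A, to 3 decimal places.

δ_A = (0.01125189/0.01124000 − 1)×1000 = (1.001058 − 1)×1000 = 1.058 permil
δ_B = (0.01075991/0.01124000 − 1)×1000 = (0.957287 − 1)×1000 = -42.713 permil
f_A = (δ_mix − δ_B)/(δ_A − δ_B) = (-33.4 − (-42.713))/(1.058 − (-42.713))
f_A = 9.313 / 43.770 = 0.2128

0.213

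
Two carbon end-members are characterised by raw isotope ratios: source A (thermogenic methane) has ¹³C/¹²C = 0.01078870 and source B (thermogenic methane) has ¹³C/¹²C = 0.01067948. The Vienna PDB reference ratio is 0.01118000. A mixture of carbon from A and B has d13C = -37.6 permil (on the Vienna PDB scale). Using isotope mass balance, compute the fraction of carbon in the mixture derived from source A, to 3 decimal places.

δ_A = (0.01078870/0.01118000 − 1)×1000 = (0.965000 − 1)×1000 = -35.000 permil
δ_B = (0.01067948/0.01118000 − 1)×1000 = (0.955231 − 1)×1000 = -44.769 permil
f_A = (δ_mix − δ_B)/(δ_A − δ_B) = (-37.6 − (-44.769))/(-35.000 − (-44.769))
f_A = 7.169 / 9.769 = 0.7339

0.734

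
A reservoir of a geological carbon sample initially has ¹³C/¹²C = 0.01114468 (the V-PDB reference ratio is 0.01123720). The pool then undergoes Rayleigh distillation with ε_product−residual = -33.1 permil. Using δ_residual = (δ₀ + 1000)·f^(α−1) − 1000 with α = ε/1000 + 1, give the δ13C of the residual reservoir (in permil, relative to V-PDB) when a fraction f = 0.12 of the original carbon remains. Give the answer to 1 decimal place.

δ₀ = (0.01114468/0.01123720 − 1)×1000 = (0.991767 − 1)×1000 = -8.233 permil
α − 1 = ε/1000 = -0.0331
f^(α−1) = 0.12^(-0.0331) = 1.072702
δ_res = (-8.233 + 1000) × 1.072702 − 1000 = 1063.870 − 1000 = 63.87 permil

63.9 permil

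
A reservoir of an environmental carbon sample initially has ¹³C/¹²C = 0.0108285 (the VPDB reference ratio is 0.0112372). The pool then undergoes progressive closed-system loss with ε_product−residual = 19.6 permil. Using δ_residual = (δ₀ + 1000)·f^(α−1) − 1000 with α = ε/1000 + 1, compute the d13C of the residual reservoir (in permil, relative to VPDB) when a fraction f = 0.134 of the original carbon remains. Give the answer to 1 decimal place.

δ₀ = (0.0108285/0.0112372 − 1)×1000 = (0.963630 − 1)×1000 = -36.370 permil
α − 1 = ε/1000 = 0.0196
f^(α−1) = 0.134^(0.0196) = 0.961372
δ_res = (-36.370 + 1000) × 0.961372 − 1000 = 926.406 − 1000 = -73.59 permil

-73.6 permil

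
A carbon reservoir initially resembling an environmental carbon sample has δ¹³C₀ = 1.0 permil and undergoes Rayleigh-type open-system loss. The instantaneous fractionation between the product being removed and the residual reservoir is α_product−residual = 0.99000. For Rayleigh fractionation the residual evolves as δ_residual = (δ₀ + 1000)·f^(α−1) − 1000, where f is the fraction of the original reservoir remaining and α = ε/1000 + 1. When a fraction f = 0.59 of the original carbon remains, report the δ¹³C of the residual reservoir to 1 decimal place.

Rayleigh residual: δ_res = (δ₀ + 1000)·f^(α−1) − 1000
α − 1 = -0.01000
f^(α−1) = 0.59^(-0.01000) = 1.005290
δ_res = (1.0 + 1000) × 1.005290 − 1000 = 1006.296 − 1000 = 6.30 permil

6.3 permil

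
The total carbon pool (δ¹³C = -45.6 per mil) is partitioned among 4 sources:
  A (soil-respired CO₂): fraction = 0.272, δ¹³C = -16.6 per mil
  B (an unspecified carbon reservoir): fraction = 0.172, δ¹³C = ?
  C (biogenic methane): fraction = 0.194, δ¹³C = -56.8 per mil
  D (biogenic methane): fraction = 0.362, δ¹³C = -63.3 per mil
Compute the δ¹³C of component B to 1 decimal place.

-41.6 per mil

Isotope mass balance: δ_bulk = Σ fᵢ·δᵢ.
-45.6 = 0.272×(-16.6) + 0.172×δ_B + 0.194×(-56.8) + 0.362×(-63.3)
0.172·δ_B = -45.6 − (-38.449) = -7.151
δ_B = -7.151 / 0.172 = -41.58 per mil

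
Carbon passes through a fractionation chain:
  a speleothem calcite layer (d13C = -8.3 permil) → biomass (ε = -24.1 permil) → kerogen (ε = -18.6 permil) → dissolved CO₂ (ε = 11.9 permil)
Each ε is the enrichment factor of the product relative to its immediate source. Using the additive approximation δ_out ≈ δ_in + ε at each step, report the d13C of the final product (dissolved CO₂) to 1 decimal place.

step 1: δ ≈ -8.3 + (-24.1) = -32.4 permil
step 2: δ ≈ -32.4 + (-18.6) = -51.0 permil
step 3: δ ≈ -51.0 + (11.9) = -39.1 permil

-39.1 permil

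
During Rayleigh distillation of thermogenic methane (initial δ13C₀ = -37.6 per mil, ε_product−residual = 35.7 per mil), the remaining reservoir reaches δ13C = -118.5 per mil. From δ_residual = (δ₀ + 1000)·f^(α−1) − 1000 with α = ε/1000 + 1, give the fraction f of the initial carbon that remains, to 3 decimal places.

α − 1 = ε/1000 = 0.0357
(δ_res + 1000)/(δ₀ + 1000) = (-118.5 + 1000)/(-37.6 + 1000) = 881.5/962.4 = 0.915939
f = 0.915939^(1/0.0357) = exp(ln(0.915939)/0.0357) = exp(-0.08781/0.0357)
f = exp(-2.4595) = 0.0855

0.085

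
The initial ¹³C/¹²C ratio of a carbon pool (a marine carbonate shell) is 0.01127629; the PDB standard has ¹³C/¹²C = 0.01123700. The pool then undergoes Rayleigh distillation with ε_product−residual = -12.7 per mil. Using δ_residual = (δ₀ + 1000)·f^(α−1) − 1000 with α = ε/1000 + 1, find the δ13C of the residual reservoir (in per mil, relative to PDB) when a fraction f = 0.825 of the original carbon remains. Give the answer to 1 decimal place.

6.0 per mil

δ₀ = (0.01127629/0.01123700 − 1)×1000 = (1.003496 − 1)×1000 = 3.496 per mil
α − 1 = ε/1000 = -0.0127
f^(α−1) = 0.825^(-0.0127) = 1.002446
δ_res = (3.496 + 1000) × 1.002446 − 1000 = 1005.951 − 1000 = 5.95 per mil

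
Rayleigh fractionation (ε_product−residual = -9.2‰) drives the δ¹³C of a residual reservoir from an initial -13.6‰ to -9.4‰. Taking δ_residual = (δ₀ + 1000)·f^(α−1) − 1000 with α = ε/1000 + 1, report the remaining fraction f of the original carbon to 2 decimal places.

α − 1 = ε/1000 = -0.0092
(δ_res + 1000)/(δ₀ + 1000) = (-9.4 + 1000)/(-13.6 + 1000) = 990.6/986.4 = 1.004258
f = 1.004258^(1/-0.0092) = exp(ln(1.004258)/-0.0092) = exp(0.00425/-0.0092)
f = exp(-0.4618) = 0.6301

0.63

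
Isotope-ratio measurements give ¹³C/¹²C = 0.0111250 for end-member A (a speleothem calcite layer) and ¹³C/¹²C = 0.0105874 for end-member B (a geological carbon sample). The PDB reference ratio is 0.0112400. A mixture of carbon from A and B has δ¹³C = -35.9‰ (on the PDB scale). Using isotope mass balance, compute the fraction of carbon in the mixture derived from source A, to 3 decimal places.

0.463

δ_A = (0.0111250/0.0112400 − 1)×1000 = (0.989769 − 1)×1000 = -10.231‰
δ_B = (0.0105874/0.0112400 − 1)×1000 = (0.941940 − 1)×1000 = -58.060‰
f_A = (δ_mix − δ_B)/(δ_A − δ_B) = (-35.9 − (-58.060))/(-10.231 − (-58.060))
f_A = 22.160 / 47.829 = 0.4633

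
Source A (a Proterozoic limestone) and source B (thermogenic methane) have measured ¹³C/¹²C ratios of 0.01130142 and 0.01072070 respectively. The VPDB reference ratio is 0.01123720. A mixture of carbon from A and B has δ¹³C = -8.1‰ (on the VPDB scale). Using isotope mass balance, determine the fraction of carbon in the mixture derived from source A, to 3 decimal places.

0.733

δ_A = (0.01130142/0.01123720 − 1)×1000 = (1.005715 − 1)×1000 = 5.715‰
δ_B = (0.01072070/0.01123720 − 1)×1000 = (0.954037 − 1)×1000 = -45.963‰
f_A = (δ_mix − δ_B)/(δ_A − δ_B) = (-8.1 − (-45.963))/(5.715 − (-45.963))
f_A = 37.863 / 51.678 = 0.7327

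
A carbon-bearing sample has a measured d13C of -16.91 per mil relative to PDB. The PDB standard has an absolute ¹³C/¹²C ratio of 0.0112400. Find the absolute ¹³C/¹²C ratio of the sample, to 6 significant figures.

R_sample = R_standard × (d13C/1000 + 1)
R_sample = 0.0112400 × (-16.91/1000 + 1) = 0.0112400 × 0.983090
R_sample = 0.0110499

0.0110499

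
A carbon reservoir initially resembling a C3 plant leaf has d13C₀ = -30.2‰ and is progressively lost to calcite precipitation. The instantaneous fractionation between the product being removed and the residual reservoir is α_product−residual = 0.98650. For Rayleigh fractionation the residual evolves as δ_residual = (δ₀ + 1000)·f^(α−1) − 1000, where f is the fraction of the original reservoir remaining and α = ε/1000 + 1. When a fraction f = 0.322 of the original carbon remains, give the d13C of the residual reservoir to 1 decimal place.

Rayleigh residual: δ_res = (δ₀ + 1000)·f^(α−1) − 1000
α − 1 = -0.01350
f^(α−1) = 0.322^(-0.01350) = 1.015416
δ_res = (-30.2 + 1000) × 1.015416 − 1000 = 984.750 − 1000 = -15.25‰

-15.2‰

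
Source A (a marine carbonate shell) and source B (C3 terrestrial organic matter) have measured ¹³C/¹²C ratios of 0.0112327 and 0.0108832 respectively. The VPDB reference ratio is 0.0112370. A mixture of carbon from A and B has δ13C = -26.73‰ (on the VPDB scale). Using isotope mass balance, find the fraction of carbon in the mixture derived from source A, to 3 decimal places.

δ_A = (0.0112327/0.0112370 − 1)×1000 = (0.999617 − 1)×1000 = -0.383‰
δ_B = (0.0108832/0.0112370 − 1)×1000 = (0.968515 − 1)×1000 = -31.485‰
f_A = (δ_mix − δ_B)/(δ_A − δ_B) = (-26.73 − (-31.485))/(-0.383 − (-31.485))
f_A = 4.755 / 31.103 = 0.1529

0.153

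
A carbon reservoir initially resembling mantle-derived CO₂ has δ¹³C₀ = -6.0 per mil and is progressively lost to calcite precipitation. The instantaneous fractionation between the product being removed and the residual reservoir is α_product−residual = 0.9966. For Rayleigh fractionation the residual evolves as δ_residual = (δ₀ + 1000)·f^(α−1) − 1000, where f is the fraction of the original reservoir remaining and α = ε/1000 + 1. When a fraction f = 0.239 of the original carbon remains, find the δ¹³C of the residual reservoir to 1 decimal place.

-1.2 per mil

Rayleigh residual: δ_res = (δ₀ + 1000)·f^(α−1) − 1000
α − 1 = -0.00340
f^(α−1) = 0.239^(-0.00340) = 1.004878
δ_res = (-6.0 + 1000) × 1.004878 − 1000 = 998.849 − 1000 = -1.15 per mil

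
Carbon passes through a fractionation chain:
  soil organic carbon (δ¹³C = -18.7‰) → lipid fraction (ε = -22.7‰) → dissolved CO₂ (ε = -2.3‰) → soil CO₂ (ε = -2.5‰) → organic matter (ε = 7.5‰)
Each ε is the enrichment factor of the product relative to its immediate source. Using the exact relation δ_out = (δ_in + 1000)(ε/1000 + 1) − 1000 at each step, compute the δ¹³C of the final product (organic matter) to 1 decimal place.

-38.4‰

step 1: δ = (-18.70 + 1000)·(-22.7/1000 + 1) − 1000 = -40.98‰
step 2: δ = (-40.98 + 1000)·(-2.3/1000 + 1) − 1000 = -43.18‰
step 3: δ = (-43.18 + 1000)·(-2.5/1000 + 1) − 1000 = -45.57‰
step 4: δ = (-45.57 + 1000)·(7.5/1000 + 1) − 1000 = -38.42‰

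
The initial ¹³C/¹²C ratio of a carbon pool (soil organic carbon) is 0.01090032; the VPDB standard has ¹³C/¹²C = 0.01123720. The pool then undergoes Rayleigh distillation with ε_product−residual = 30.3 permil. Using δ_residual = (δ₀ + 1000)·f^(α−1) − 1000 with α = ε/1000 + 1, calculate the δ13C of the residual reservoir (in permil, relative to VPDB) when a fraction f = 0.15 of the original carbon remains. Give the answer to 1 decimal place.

δ₀ = (0.01090032/0.01123720 − 1)×1000 = (0.970021 − 1)×1000 = -29.979 permil
α − 1 = ε/1000 = 0.0303
f^(α−1) = 0.15^(0.0303) = 0.944138
δ_res = (-29.979 + 1000) × 0.944138 − 1000 = 915.834 − 1000 = -84.17 permil

-84.2 permil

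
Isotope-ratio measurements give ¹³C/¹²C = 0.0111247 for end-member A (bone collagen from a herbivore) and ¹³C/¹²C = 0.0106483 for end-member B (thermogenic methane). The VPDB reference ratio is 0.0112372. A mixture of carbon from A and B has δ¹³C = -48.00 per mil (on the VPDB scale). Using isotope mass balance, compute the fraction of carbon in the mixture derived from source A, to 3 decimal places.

δ_A = (0.0111247/0.0112372 − 1)×1000 = (0.989989 − 1)×1000 = -10.011 per mil
δ_B = (0.0106483/0.0112372 − 1)×1000 = (0.947594 − 1)×1000 = -52.406 per mil
f_A = (δ_mix − δ_B)/(δ_A − δ_B) = (-48.00 − (-52.406))/(-10.011 − (-52.406))
f_A = 4.406 / 42.395 = 0.1039

0.104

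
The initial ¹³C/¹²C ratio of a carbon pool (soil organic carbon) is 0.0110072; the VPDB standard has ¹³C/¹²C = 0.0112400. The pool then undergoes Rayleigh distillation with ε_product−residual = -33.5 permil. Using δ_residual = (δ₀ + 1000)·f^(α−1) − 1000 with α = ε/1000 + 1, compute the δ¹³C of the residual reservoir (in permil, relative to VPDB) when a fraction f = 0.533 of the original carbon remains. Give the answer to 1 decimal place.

δ₀ = (0.0110072/0.0112400 − 1)×1000 = (0.979288 − 1)×1000 = -20.712 permil
α − 1 = ε/1000 = -0.0335
f^(α−1) = 0.533^(-0.0335) = 1.021303
δ_res = (-20.712 + 1000) × 1.021303 − 1000 = 1000.150 − 1000 = 0.15 permil

0.2 permil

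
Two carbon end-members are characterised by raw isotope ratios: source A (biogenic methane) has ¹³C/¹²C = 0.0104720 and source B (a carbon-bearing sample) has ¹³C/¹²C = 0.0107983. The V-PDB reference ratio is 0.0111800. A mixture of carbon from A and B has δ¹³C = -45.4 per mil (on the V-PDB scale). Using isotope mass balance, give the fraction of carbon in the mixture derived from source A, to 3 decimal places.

0.386

δ_A = (0.0104720/0.0111800 − 1)×1000 = (0.936673 − 1)×1000 = -63.327 per mil
δ_B = (0.0107983/0.0111800 − 1)×1000 = (0.965859 − 1)×1000 = -34.141 per mil
f_A = (δ_mix − δ_B)/(δ_A − δ_B) = (-45.4 − (-34.141))/(-63.327 − (-34.141))
f_A = -11.259 / -29.186 = 0.3858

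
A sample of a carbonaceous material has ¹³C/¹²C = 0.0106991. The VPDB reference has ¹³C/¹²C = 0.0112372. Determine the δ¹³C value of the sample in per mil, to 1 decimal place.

δ¹³C = (R_sample / R_standard − 1) × 1000
R_sample / R_standard = 0.0106991 / 0.0112372 = 0.952114
δ¹³C = (0.952114 − 1) × 1000 = -47.89 per mil

-47.9 per mil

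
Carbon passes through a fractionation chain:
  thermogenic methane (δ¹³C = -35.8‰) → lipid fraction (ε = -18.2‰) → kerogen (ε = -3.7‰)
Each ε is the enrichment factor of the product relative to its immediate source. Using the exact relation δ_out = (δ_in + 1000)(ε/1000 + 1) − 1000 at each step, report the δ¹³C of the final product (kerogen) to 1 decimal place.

-56.9‰

step 1: δ = (-35.80 + 1000)·(-18.2/1000 + 1) − 1000 = -53.35‰
step 2: δ = (-53.35 + 1000)·(-3.7/1000 + 1) − 1000 = -56.85‰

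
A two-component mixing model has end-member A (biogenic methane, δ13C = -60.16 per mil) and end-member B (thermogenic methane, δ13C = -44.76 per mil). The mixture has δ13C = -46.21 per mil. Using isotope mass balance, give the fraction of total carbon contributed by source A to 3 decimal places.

0.094

δ_mix = f_A·δ_A + (1 − f_A)·δ_B  ⇒  f_A = (δ_mix − δ_B)/(δ_A − δ_B)
f_A = (-46.21 − (-44.76)) / (-60.16 − (-44.76))
f_A = -1.45 / -15.40 = 0.0942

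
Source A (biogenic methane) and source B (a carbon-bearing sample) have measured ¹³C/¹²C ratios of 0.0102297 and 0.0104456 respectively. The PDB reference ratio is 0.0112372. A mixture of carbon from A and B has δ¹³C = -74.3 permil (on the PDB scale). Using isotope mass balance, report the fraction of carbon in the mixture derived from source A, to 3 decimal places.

0.201

δ_A = (0.0102297/0.0112372 − 1)×1000 = (0.910342 − 1)×1000 = -89.658 permil
δ_B = (0.0104456/0.0112372 − 1)×1000 = (0.929555 − 1)×1000 = -70.445 permil
f_A = (δ_mix − δ_B)/(δ_A − δ_B) = (-74.3 − (-70.445))/(-89.658 − (-70.445))
f_A = -3.855 / -19.213 = 0.2007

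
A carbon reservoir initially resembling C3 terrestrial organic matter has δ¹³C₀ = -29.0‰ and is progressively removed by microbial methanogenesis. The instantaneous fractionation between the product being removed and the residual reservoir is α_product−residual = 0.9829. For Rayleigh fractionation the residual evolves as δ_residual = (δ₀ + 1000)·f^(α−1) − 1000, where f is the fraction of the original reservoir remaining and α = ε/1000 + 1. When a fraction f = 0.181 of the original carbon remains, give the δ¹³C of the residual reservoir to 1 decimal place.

-0.2‰

Rayleigh residual: δ_res = (δ₀ + 1000)·f^(α−1) − 1000
α − 1 = -0.01710
f^(α−1) = 0.181^(-0.01710) = 1.029660
δ_res = (-29.0 + 1000) × 1.029660 − 1000 = 999.800 − 1000 = -0.20‰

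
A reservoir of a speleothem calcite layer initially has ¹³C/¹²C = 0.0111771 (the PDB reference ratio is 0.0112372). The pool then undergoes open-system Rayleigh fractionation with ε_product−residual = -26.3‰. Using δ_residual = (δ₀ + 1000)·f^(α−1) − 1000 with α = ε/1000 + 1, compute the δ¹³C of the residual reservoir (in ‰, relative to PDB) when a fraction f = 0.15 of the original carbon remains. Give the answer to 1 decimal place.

45.5‰

δ₀ = (0.0111771/0.0112372 − 1)×1000 = (0.994652 − 1)×1000 = -5.348‰
α − 1 = ε/1000 = -0.0263
f^(α−1) = 0.15^(-0.0263) = 1.051160
δ_res = (-5.348 + 1000) × 1.051160 − 1000 = 1045.538 − 1000 = 45.54‰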